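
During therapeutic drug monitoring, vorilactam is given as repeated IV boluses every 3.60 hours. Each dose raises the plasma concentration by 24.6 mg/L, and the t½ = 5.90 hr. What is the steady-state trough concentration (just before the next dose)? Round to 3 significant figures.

46.7 mg/L

k = ln 2 / 5.90 = 0.1175 hr⁻¹
Fraction remaining after one interval: e^(−kτ) = e^(−0.1175 × 3.60) = 0.6551
R = 1 / (1 − 0.6551) = 2.900
Css,max = 24.6 × 2.900 = 71.33 mg/L
Css,min = Css,max × e^(−kτ) = 71.33 × 0.6551 ≈ 46.7 mg/L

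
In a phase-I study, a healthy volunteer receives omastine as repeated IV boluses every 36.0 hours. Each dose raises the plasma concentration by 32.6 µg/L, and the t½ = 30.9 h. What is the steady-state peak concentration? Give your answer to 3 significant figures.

k = ln 2 / 30.9 = 0.02243 h⁻¹
Fraction remaining after one interval: e^(−kτ) = e^(−0.02243 × 36.0) = 0.4459
R = 1 / (1 − 0.4459) = 1.805
Css,max = 32.6 × 1.805 ≈ 58.8 µg/L

58.8 µg/L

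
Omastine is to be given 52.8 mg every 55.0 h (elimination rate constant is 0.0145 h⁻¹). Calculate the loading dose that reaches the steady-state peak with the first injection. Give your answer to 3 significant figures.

Accumulation ratio R = 1 / (1 − e^(−kτ)) = 1 / (1 − e^(−0.01450×55.0)) = 1 / (1 − 0.4505) = 1.820
Loading dose = maintenance dose × R = 52.8 × 1.820 ≈ 96.1 mg

96.1 mg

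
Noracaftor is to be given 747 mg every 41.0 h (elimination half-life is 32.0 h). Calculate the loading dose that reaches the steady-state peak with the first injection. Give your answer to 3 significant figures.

1270 mg

k = ln 2 / 32.0 = 0.02166 h⁻¹
Accumulation ratio R = 1 / (1 − e^(−kτ)) = 1 / (1 − e^(−0.02166×41.0)) = 1 / (1 − 0.4114) = 1.699
Loading dose = maintenance dose × R = 747 × 1.699 ≈ 1270 mg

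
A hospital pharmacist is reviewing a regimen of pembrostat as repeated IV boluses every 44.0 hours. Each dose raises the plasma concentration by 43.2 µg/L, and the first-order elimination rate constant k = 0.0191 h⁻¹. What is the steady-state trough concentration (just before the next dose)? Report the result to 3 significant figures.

32.8 µg/L

Fraction remaining after one interval: e^(−kτ) = e^(−0.01910 × 44.0) = 0.4315
R = 1 / (1 − 0.4315) = 1.759
Css,max = 43.2 × 1.759 = 75.99 µg/L
Css,min = Css,max × e^(−kτ) = 75.99 × 0.4315 ≈ 32.8 µg/L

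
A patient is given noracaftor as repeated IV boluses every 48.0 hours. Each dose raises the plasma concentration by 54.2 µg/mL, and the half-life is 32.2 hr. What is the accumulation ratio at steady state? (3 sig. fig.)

k = ln 2 / 32.2 = 0.02153 hr⁻¹
Fraction remaining after one interval: e^(−kτ) = e^(−0.02153 × 48.0) = 0.3558
R = 1 / (1 − 0.3558) = 1 / 0.6442 ≈ 1.55

1.55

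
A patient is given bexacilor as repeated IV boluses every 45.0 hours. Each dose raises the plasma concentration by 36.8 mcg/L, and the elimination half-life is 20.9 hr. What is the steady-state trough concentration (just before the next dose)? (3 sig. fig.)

k = ln 2 / 20.9 = 0.03316 hr⁻¹
Fraction remaining after one interval: e^(−kτ) = e^(−0.03316 × 45.0) = 0.2248
R = 1 / (1 − 0.2248) = 1.290
Css,max = 36.8 × 1.290 = 47.47 mcg/L
Css,min = Css,max × e^(−kτ) = 47.47 × 0.2248 ≈ 10.7 mcg/L

10.7 mcg/L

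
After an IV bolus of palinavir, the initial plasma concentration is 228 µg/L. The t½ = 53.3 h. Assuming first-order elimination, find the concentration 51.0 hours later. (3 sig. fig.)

117 µg/L

k = ln 2 / 53.3 = 0.01300 h⁻¹
C(t) = C₀ e^(−kt) = 228 × e^(−0.01300 × 51.0) = 228 × e^(−0.6632) = 228 × 0.5152 ≈ 117 µg/L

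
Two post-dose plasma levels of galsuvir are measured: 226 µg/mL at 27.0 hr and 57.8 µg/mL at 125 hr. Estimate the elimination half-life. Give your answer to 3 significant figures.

49.8 hours

k = ln(C₁/C₂) / (t₂ − t₁) = ln(226/57.8) / (125 − 27.0)
  = 1.364 / 98.00 = 0.01391 hr⁻¹
t½ = ln 2 / k = ln 2 / 0.01391 ≈ 49.8 hours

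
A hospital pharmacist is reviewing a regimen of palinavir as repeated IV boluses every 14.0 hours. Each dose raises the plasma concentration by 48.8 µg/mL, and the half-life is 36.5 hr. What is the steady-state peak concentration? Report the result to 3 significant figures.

209 µg/mL

k = ln 2 / 36.5 = 0.01899 hr⁻¹
Fraction remaining after one interval: e^(−kτ) = e^(−0.01899 × 14.0) = 0.7665
R = 1 / (1 − 0.7665) = 4.283
Css,max = 48.8 × 4.283 ≈ 209 µg/mL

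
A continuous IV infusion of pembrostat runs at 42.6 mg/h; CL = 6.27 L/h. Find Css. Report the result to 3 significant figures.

6.79 µg/mL

Css = infusion rate / CL = 42.6 / 6.27 ≈ 6.79 µg/mL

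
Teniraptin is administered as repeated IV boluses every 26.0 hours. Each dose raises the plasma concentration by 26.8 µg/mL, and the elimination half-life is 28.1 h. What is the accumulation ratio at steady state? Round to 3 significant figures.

k = ln 2 / 28.1 = 0.02467 h⁻¹
Fraction remaining after one interval: e^(−kτ) = e^(−0.02467 × 26.0) = 0.5266
R = 1 / (1 − 0.5266) = 1 / 0.4734 ≈ 2.11

2.11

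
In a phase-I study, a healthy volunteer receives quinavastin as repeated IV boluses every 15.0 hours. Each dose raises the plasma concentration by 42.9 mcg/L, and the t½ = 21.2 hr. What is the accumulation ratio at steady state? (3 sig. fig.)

2.58

k = ln 2 / 21.2 = 0.03270 hr⁻¹
Fraction remaining after one interval: e^(−kτ) = e^(−0.03270 × 15.0) = 0.6124
R = 1 / (1 − 0.6124) = 1 / 0.3876 ≈ 2.58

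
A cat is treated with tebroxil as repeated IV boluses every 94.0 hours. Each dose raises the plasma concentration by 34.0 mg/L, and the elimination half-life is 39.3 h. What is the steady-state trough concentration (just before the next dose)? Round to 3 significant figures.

k = ln 2 / 39.3 = 0.01764 h⁻¹
Fraction remaining after one interval: e^(−kτ) = e^(−0.01764 × 94.0) = 0.1905
R = 1 / (1 − 0.1905) = 1.235
Css,max = 34.0 × 1.235 = 42.00 mg/L
Css,min = Css,max × e^(−kτ) = 42.00 × 0.1905 ≈ 8.00 mg/L

8.00 mg/L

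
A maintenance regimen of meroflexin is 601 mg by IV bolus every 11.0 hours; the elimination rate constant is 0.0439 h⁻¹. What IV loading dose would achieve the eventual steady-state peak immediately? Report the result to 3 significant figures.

Accumulation ratio R = 1 / (1 − e^(−kτ)) = 1 / (1 − e^(−0.04390×11.0)) = 1 / (1 − 0.6170) = 2.611
Loading dose = maintenance dose × R = 601 × 2.611 ≈ 1570 mg

1570 mg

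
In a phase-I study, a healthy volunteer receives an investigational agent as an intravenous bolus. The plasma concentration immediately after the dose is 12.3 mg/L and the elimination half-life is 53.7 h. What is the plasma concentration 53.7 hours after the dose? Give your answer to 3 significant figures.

k = ln 2 / 53.7 = 0.01291 h⁻¹
C(t) = C₀ e^(−kt) = 12.3 × e^(−0.01291 × 53.7) = 12.3 × e^(−0.6931) = 12.3 × 0.5000 ≈ 6.15 mg/L

6.15 mg/L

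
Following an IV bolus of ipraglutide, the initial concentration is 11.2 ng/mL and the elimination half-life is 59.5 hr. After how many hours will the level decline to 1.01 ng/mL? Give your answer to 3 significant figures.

k = ln 2 / 59.5 = 0.01165 hr⁻¹
C(t) = C₀ e^(−kt)  ⇒  t = ln(C₀/C) / k
t = ln(11.2/1.01) / 0.01165 = 2.406 / 0.01165 ≈ 207 hours

207 hours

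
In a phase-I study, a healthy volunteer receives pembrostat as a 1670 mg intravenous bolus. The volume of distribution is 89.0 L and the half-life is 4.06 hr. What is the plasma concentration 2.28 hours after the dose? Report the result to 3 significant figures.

C₀ = dose / V = 1670 / 89.0 = 18.76 µg/mL
k = ln 2 / 4.06 = 0.1707 hr⁻¹
C(t) = C₀ e^(−kt) = 18.76 × e^(−0.1707 × 2.28) = 18.76 × e^(−0.3893) = 18.76 × 0.6776 ≈ 12.7 µg/mL

12.7 µg/mL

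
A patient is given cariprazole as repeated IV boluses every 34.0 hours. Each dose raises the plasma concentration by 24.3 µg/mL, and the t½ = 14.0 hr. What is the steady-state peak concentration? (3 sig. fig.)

29.8 µg/mL

k = ln 2 / 14.0 = 0.04951 hr⁻¹
Fraction remaining after one interval: e^(−kτ) = e^(−0.04951 × 34.0) = 0.1857
R = 1 / (1 − 0.1857) = 1.228
Css,max = 24.3 × 1.228 ≈ 29.8 µg/mL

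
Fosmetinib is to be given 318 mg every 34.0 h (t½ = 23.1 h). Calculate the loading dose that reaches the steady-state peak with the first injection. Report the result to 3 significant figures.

497 mg

k = ln 2 / 23.1 = 0.03001 h⁻¹
Accumulation ratio R = 1 / (1 − e^(−kτ)) = 1 / (1 − e^(−0.03001×34.0)) = 1 / (1 − 0.3605) = 1.564
Loading dose = maintenance dose × R = 318 × 1.564 ≈ 497 mg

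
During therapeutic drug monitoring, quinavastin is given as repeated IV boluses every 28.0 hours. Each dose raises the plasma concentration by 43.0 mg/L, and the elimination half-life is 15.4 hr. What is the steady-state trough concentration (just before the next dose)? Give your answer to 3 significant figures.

17.0 mg/L

k = ln 2 / 15.4 = 0.04501 hr⁻¹
Fraction remaining after one interval: e^(−kτ) = e^(−0.04501 × 28.0) = 0.2836
R = 1 / (1 − 0.2836) = 1.396
Css,max = 43.0 × 1.396 = 60.02 mg/L
Css,min = Css,max × e^(−kτ) = 60.02 × 0.2836 ≈ 17.0 mg/L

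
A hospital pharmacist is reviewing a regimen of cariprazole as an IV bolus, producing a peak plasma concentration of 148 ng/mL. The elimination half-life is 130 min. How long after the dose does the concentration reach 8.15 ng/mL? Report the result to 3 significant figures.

544 minutes

k = ln 2 / 130 = 0.005332 min⁻¹
C(t) = C₀ e^(−kt)  ⇒  t = ln(C₀/C) / k
t = ln(148/8.15) / 0.005332 = 2.899 / 0.005332 ≈ 544 minutes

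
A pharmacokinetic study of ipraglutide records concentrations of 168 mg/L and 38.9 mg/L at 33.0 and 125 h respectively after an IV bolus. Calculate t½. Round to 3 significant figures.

43.6 hours

k = ln(C₁/C₂) / (t₂ − t₁) = ln(168/38.9) / (125 − 33.0)
  = 1.463 / 92.00 = 0.01590 h⁻¹
t½ = ln 2 / k = ln 2 / 0.01590 ≈ 43.6 hours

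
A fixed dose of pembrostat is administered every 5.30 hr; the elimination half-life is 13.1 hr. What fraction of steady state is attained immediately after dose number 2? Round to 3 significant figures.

k = ln 2 / 13.1 = 0.05291 hr⁻¹
f_n = 1 − e^(−nkτ) = 1 − e^(−2 × 0.05291 × 5.30) = 1 − e^(−0.5609) = 1 − 0.5707 ≈ 0.429

0.429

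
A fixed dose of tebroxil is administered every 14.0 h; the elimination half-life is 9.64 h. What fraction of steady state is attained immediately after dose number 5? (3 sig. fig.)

k = ln 2 / 9.64 = 0.07190 h⁻¹
f_n = 1 − e^(−nkτ) = 1 − e^(−5 × 0.07190 × 14.0) = 1 − e^(−5.033) = 1 − 0.006518 ≈ 0.993

0.993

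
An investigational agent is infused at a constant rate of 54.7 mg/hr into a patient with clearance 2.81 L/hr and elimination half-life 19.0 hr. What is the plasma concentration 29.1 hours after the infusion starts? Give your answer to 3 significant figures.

Css = rate / CL = 54.7 / 2.81 = 19.47 mg/L
k = ln 2 / 19.0 = 0.03648 hr⁻¹
C(t) = Css (1 − e^(−kt)) = 19.47 × (1 − e^(−1.062)) = 19.47 × 0.6541 ≈ 12.7 mg/L

12.7 mg/L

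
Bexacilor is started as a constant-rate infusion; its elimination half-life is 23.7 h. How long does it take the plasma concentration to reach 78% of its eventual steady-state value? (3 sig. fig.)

k = ln 2 / 23.7 = 0.02925 h⁻¹
f = 1 − e^(−kt)  ⇒  t = −ln(1 − f) / k
t = −ln(1 − 0.78) / 0.02925 = 1.514 / 0.02925 ≈ 51.8 hours

51.8 hours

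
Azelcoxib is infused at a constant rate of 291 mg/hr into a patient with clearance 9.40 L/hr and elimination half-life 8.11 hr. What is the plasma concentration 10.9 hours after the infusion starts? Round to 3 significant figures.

Css = rate / CL = 291 / 9.40 = 30.96 mg/L
k = ln 2 / 8.11 = 0.08547 hr⁻¹
C(t) = Css (1 − e^(−kt)) = 30.96 × (1 − e^(−0.9316)) = 30.96 × 0.6061 ≈ 18.8 mg/L

18.8 mg/L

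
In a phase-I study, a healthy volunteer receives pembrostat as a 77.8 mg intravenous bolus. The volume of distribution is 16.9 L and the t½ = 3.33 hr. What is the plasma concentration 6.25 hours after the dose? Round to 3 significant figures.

1.25 mg/L

C₀ = dose / V = 77.8 / 16.9 = 4.604 mg/L
k = ln 2 / 3.33 = 0.2082 hr⁻¹
C(t) = C₀ e^(−kt) = 4.604 × e^(−0.2082 × 6.25) = 4.604 × e^(−1.301) = 4.604 × 0.2723 ≈ 1.25 mg/L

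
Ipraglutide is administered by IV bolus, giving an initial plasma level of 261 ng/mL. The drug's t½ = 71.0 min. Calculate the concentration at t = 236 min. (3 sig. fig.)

26.1 ng/mL

k = ln 2 / 71.0 = 0.009763 min⁻¹
236 min is 3.324 half-lives, so C = 261 × (1/2)^3.324 = 261 × 0.09986 ≈ 26.1 ng/mL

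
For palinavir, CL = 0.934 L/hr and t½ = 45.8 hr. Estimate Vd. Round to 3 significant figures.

k = ln 2 / t½ = ln 2 / 45.8 = 0.01513 hr⁻¹
V = CL / k = 0.934 / 0.01513 ≈ 61.7 L

61.7 L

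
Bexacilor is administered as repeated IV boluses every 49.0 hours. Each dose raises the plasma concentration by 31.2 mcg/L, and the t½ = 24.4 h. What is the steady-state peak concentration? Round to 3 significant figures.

k = ln 2 / 24.4 = 0.02841 h⁻¹
Fraction remaining after one interval: e^(−kτ) = e^(−0.02841 × 49.0) = 0.2486
R = 1 / (1 − 0.2486) = 1.331
Css,max = 31.2 × 1.331 ≈ 41.5 mcg/L

41.5 mcg/L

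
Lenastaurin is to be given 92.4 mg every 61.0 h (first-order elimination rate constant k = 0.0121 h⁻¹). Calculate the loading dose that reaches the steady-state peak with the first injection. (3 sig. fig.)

Accumulation ratio R = 1 / (1 − e^(−kτ)) = 1 / (1 − e^(−0.01210×61.0)) = 1 / (1 − 0.4780) = 1.916
Loading dose = maintenance dose × R = 92.4 × 1.916 ≈ 177 mg

177 mg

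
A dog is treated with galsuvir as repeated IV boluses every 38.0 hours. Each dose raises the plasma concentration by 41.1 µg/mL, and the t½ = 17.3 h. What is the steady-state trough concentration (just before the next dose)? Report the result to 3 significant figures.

11.5 µg/mL

k = ln 2 / 17.3 = 0.04007 h⁻¹
Fraction remaining after one interval: e^(−kτ) = e^(−0.04007 × 38.0) = 0.2182
R = 1 / (1 − 0.2182) = 1.279
Css,max = 41.1 × 1.279 = 52.57 µg/mL
Css,min = Css,max × e^(−kτ) = 52.57 × 0.2182 ≈ 11.5 µg/mL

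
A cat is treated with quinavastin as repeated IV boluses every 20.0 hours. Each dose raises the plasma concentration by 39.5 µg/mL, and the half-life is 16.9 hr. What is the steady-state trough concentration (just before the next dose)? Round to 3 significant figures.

31.1 µg/mL

k = ln 2 / 16.9 = 0.04101 hr⁻¹
Fraction remaining after one interval: e^(−kτ) = e^(−0.04101 × 20.0) = 0.4403
R = 1 / (1 − 0.4403) = 1.787
Css,max = 39.5 × 1.787 = 70.57 µg/mL
Css,min = Css,max × e^(−kτ) = 70.57 × 0.4403 ≈ 31.1 µg/mL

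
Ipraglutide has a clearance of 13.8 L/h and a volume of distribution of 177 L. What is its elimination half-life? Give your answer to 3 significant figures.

k = CL / V = 13.8 / 177 = 0.07797 h⁻¹
t½ = ln 2 / k = ln 2 / 0.07797 ≈ 8.89 hours

8.89 hours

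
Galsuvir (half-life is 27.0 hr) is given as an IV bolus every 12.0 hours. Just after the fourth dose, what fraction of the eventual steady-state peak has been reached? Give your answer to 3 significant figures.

k = ln 2 / 27.0 = 0.02567 hr⁻¹
f_n = 1 − e^(−nkτ) = 1 − e^(−4 × 0.02567 × 12.0) = 1 − e^(−1.232) = 1 − 0.2916 ≈ 0.708

0.708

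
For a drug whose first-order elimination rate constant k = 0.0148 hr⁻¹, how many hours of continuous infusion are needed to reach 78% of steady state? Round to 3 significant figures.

102 hours

f = 1 − e^(−kt)  ⇒  t = −ln(1 − f) / k
t = −ln(1 − 0.78) / 0.01480 = 1.514 / 0.01480 ≈ 102 hours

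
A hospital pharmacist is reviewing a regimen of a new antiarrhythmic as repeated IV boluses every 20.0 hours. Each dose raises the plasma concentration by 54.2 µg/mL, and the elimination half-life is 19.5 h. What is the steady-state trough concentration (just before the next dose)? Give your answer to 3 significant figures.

k = ln 2 / 19.5 = 0.03555 h⁻¹
Fraction remaining after one interval: e^(−kτ) = e^(−0.03555 × 20.0) = 0.4912
R = 1 / (1 − 0.4912) = 1.965
Css,max = 54.2 × 1.965 = 106.5 µg/mL
Css,min = Css,max × e^(−kτ) = 106.5 × 0.4912 ≈ 52.3 µg/mL

52.3 µg/mL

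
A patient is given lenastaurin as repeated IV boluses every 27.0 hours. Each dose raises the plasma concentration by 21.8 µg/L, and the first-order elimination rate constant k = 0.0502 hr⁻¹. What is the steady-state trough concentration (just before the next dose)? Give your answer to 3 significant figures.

Fraction remaining after one interval: e^(−kτ) = e^(−0.05020 × 27.0) = 0.2578
R = 1 / (1 − 0.2578) = 1.347
Css,max = 21.8 × 1.347 = 29.37 µg/L
Css,min = Css,max × e^(−kτ) = 29.37 × 0.2578 ≈ 7.57 µg/L

7.57 µg/L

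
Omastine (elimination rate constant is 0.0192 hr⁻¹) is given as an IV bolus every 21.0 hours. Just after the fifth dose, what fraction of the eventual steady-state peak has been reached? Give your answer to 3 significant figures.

f_n = 1 − e^(−nkτ) = 1 − e^(−5 × 0.01920 × 21.0) = 1 − e^(−2.016) = 1 − 0.1332 ≈ 0.867

0.867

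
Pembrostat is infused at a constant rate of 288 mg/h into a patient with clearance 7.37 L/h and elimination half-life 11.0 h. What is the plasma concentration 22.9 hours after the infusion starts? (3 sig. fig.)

29.8 µg/mL

Css = rate / CL = 288 / 7.37 = 39.08 µg/mL
k = ln 2 / 11.0 = 0.06301 h⁻¹
C(t) = Css (1 − e^(−kt)) = 39.08 × (1 − e^(−1.443)) = 39.08 × 0.7638 ≈ 29.8 µg/mL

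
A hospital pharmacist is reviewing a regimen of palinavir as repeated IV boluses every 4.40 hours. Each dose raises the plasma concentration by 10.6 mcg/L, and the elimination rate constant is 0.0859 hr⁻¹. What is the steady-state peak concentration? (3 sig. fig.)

Fraction remaining after one interval: e^(−kτ) = e^(−0.08590 × 4.40) = 0.6853
R = 1 / (1 − 0.6853) = 3.177
Css,max = 10.6 × 3.177 ≈ 33.7 mcg/L

33.7 mcg/L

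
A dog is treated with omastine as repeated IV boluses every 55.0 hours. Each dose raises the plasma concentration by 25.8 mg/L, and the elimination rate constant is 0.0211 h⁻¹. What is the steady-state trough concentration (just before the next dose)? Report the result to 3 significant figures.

11.8 mg/L

Fraction remaining after one interval: e^(−kτ) = e^(−0.02110 × 55.0) = 0.3133
R = 1 / (1 − 0.3133) = 1.456
Css,max = 25.8 × 1.456 = 37.57 mg/L
Css,min = Css,max × e^(−kτ) = 37.57 × 0.3133 ≈ 11.8 mg/L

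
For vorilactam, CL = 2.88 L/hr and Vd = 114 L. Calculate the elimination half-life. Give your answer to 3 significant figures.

27.4 hours

k = CL / V = 2.88 / 114 = 0.02526 hr⁻¹
t½ = ln 2 / k = ln 2 / 0.02526 ≈ 27.4 hours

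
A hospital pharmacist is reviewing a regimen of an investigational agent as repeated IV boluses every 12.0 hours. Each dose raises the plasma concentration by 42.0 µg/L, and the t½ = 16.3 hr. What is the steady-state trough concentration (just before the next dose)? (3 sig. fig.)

63.1 µg/L

k = ln 2 / 16.3 = 0.04252 hr⁻¹
Fraction remaining after one interval: e^(−kτ) = e^(−0.04252 × 12.0) = 0.6003
R = 1 / (1 − 0.6003) = 2.502
Css,max = 42.0 × 2.502 = 105.1 µg/L
Css,min = Css,max × e^(−kτ) = 105.1 × 0.6003 ≈ 63.1 µg/L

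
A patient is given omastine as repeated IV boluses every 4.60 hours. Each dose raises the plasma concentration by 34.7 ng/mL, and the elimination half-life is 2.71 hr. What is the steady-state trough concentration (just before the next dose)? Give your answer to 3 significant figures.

k = ln 2 / 2.71 = 0.2558 hr⁻¹
Fraction remaining after one interval: e^(−kτ) = e^(−0.2558 × 4.60) = 0.3083
R = 1 / (1 − 0.3083) = 1.446
Css,max = 34.7 × 1.446 = 50.17 ng/mL
Css,min = Css,max × e^(−kτ) = 50.17 × 0.3083 ≈ 15.5 ng/mL

15.5 ng/mL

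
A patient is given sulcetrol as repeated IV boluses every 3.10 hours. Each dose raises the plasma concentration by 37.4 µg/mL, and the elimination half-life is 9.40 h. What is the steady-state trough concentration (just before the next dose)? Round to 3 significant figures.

146 µg/mL

k = ln 2 / 9.40 = 0.07374 h⁻¹
Fraction remaining after one interval: e^(−kτ) = e^(−0.07374 × 3.10) = 0.7957
R = 1 / (1 − 0.7957) = 4.894
Css,max = 37.4 × 4.894 = 183.0 µg/mL
Css,min = Css,max × e^(−kτ) = 183.0 × 0.7957 ≈ 146 µg/mL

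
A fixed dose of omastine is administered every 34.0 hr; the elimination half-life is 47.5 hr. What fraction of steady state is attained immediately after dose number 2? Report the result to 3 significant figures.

0.629

k = ln 2 / 47.5 = 0.01459 hr⁻¹
f_n = 1 − e^(−nkτ) = 1 − e^(−2 × 0.01459 × 34.0) = 1 − e^(−0.9923) = 1 − 0.3707 ≈ 0.629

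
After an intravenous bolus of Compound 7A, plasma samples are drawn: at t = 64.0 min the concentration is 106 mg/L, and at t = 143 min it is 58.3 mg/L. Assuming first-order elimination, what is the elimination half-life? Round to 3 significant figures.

91.6 minutes

k = ln(C₁/C₂) / (t₂ − t₁) = ln(106/58.3) / (143 − 64.0)
  = 0.5978 / 79.00 = 0.007568 min⁻¹
t½ = ln 2 / k = ln 2 / 0.007568 ≈ 91.6 minutes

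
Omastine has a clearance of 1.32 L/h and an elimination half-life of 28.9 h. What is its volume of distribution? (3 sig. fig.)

55.0 L

k = ln 2 / t½ = ln 2 / 28.9 = 0.02398 h⁻¹
V = CL / k = 1.32 / 0.02398 ≈ 55.0 L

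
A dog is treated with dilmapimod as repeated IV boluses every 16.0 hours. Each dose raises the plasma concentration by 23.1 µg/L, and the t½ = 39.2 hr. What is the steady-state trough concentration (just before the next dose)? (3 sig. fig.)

70.6 µg/L

k = ln 2 / 39.2 = 0.01768 hr⁻¹
Fraction remaining after one interval: e^(−kτ) = e^(−0.01768 × 16.0) = 0.7536
R = 1 / (1 − 0.7536) = 4.058
Css,max = 23.1 × 4.058 = 93.74 µg/L
Css,min = Css,max × e^(−kτ) = 93.74 × 0.7536 ≈ 70.6 µg/L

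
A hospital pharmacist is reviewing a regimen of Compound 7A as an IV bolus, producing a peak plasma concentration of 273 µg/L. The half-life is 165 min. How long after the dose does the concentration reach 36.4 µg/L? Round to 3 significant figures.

k = ln 2 / 165 = 0.004201 min⁻¹
C(t) = C₀ e^(−kt)  ⇒  t = ln(C₀/C) / k
t = ln(273/36.4) / 0.004201 = 2.015 / 0.004201 ≈ 480 minutes

480 minutes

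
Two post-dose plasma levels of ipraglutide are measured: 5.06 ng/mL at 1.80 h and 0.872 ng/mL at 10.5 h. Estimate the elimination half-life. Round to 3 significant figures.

3.43 hours

k = ln(C₁/C₂) / (t₂ − t₁) = ln(5.06/0.872) / (10.5 − 1.80)
  = 1.758 / 8.700 = 0.2021 h⁻¹
t½ = ln 2 / k = ln 2 / 0.2021 ≈ 3.43 hours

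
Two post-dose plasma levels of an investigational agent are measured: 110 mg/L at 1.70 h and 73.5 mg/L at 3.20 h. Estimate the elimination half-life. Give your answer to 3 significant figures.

2.58 hours

k = ln(C₁/C₂) / (t₂ − t₁) = ln(110/73.5) / (3.20 − 1.70)
  = 0.4032 / 1.500 = 0.2688 h⁻¹
t½ = ln 2 / k = ln 2 / 0.2688 ≈ 2.58 hours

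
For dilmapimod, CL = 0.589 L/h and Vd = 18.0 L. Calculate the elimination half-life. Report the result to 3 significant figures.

k = CL / V = 0.589 / 18.0 = 0.03272 h⁻¹
t½ = ln 2 / k = ln 2 / 0.03272 ≈ 21.2 hours

21.2 hours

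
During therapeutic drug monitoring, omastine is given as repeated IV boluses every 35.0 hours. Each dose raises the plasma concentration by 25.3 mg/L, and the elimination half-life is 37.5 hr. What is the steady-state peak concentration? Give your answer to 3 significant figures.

53.1 mg/L

k = ln 2 / 37.5 = 0.01848 hr⁻¹
Fraction remaining after one interval: e^(−kτ) = e^(−0.01848 × 35.0) = 0.5236
R = 1 / (1 − 0.5236) = 2.099
Css,max = 25.3 × 2.099 ≈ 53.1 mg/L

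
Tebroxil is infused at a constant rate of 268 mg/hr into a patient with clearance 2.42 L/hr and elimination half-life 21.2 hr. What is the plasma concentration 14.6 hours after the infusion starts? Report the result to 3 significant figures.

Css = rate / CL = 268 / 2.42 = 110.7 mg/L
k = ln 2 / 21.2 = 0.03270 hr⁻¹
C(t) = Css (1 − e^(−kt)) = 110.7 × (1 − e^(−0.4774)) = 110.7 × 0.3796 ≈ 42.0 mg/L

42.0 mg/L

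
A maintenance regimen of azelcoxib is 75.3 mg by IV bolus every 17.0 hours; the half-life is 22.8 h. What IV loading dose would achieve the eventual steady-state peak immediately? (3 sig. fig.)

187 mg

k = ln 2 / 22.8 = 0.03040 h⁻¹
Accumulation ratio R = 1 / (1 − e^(−kτ)) = 1 / (1 − e^(−0.03040×17.0)) = 1 / (1 − 0.5964) = 2.478
Loading dose = maintenance dose × R = 75.3 × 2.478 ≈ 187 mg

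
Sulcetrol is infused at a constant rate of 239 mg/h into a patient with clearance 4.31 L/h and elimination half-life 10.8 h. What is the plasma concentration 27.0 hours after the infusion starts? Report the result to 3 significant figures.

45.6 mg/L

Css = rate / CL = 239 / 4.31 = 55.45 mg/L
k = ln 2 / 10.8 = 0.06418 h⁻¹
C(t) = Css (1 − e^(−kt)) = 55.45 × (1 − e^(−1.733)) = 55.45 × 0.8232 ≈ 45.6 mg/L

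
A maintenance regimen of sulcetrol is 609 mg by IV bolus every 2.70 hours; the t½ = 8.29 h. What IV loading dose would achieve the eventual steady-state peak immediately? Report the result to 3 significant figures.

3010 mg

k = ln 2 / 8.29 = 0.08361 h⁻¹
Accumulation ratio R = 1 / (1 − e^(−kτ)) = 1 / (1 − e^(−0.08361×2.70)) = 1 / (1 − 0.7979) = 4.948
Loading dose = maintenance dose × R = 609 × 4.948 ≈ 3010 mg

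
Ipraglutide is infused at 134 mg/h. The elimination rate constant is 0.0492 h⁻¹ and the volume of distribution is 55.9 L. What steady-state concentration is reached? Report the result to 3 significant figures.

48.7 mg/L

CL = k · V = 0.0492 × 55.9 = 2.750 L/h
Css = rate / CL = 134 / 2.750 ≈ 48.7 mg/L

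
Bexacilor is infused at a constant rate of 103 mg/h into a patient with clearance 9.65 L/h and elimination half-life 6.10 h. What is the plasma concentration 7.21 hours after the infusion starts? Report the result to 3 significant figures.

Css = rate / CL = 103 / 9.65 = 10.67 µg/mL
k = ln 2 / 6.10 = 0.1136 h⁻¹
C(t) = Css (1 − e^(−kt)) = 10.67 × (1 − e^(−0.8193)) = 10.67 × 0.5592 ≈ 5.97 µg/mL

5.97 µg/mL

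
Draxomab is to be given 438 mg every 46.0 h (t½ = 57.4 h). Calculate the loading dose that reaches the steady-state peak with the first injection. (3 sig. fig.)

k = ln 2 / 57.4 = 0.01208 h⁻¹
Accumulation ratio R = 1 / (1 − e^(−kτ)) = 1 / (1 − e^(−0.01208×46.0)) = 1 / (1 − 0.5738) = 2.346
Loading dose = maintenance dose × R = 438 × 2.346 ≈ 1030 mg

1030 mg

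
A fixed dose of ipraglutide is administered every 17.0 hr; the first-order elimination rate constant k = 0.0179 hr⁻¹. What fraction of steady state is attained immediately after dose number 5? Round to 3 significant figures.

f_n = 1 − e^(−nkτ) = 1 − e^(−5 × 0.01790 × 17.0) = 1 − e^(−1.521) = 1 − 0.2184 ≈ 0.782

0.782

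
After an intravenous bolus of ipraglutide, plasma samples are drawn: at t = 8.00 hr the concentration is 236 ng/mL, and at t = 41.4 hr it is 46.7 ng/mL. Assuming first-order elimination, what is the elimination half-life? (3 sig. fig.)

k = ln(C₁/C₂) / (t₂ − t₁) = ln(236/46.7) / (41.4 − 8.00)
  = 1.620 / 33.40 = 0.04851 hr⁻¹
t½ = ln 2 / k = ln 2 / 0.04851 ≈ 14.3 hours

14.3 hours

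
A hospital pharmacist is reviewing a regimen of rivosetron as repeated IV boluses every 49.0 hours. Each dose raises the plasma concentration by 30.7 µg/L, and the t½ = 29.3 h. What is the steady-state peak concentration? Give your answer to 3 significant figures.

k = ln 2 / 29.3 = 0.02366 h⁻¹
Fraction remaining after one interval: e^(−kτ) = e^(−0.02366 × 49.0) = 0.3137
R = 1 / (1 − 0.3137) = 1.457
Css,max = 30.7 × 1.457 ≈ 44.7 µg/L

44.7 µg/L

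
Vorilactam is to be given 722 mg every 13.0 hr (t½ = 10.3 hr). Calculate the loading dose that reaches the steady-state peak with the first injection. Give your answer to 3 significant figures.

1240 mg

k = ln 2 / 10.3 = 0.06730 hr⁻¹
Accumulation ratio R = 1 / (1 − e^(−kτ)) = 1 / (1 − e^(−0.06730×13.0)) = 1 / (1 − 0.4169) = 1.715
Loading dose = maintenance dose × R = 722 × 1.715 ≈ 1240 mg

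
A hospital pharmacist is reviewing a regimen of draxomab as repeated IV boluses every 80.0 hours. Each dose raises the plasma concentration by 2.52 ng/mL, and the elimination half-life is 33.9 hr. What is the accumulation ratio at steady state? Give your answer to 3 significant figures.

k = ln 2 / 33.9 = 0.02045 hr⁻¹
Fraction remaining after one interval: e^(−kτ) = e^(−0.02045 × 80.0) = 0.1948
R = 1 / (1 − 0.1948) = 1 / 0.8052 ≈ 1.24

1.24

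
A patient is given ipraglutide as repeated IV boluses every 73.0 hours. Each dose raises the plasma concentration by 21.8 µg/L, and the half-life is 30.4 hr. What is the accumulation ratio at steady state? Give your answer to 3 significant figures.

k = ln 2 / 30.4 = 0.02280 hr⁻¹
Fraction remaining after one interval: e^(−kτ) = e^(−0.02280 × 73.0) = 0.1893
R = 1 / (1 − 0.1893) = 1 / 0.8107 ≈ 1.23

1.23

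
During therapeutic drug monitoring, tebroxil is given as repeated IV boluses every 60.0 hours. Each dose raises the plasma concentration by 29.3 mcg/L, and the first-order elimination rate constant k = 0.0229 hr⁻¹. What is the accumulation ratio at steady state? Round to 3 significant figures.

Fraction remaining after one interval: e^(−kτ) = e^(−0.02290 × 60.0) = 0.2531
R = 1 / (1 − 0.2531) = 1 / 0.7469 ≈ 1.34

1.34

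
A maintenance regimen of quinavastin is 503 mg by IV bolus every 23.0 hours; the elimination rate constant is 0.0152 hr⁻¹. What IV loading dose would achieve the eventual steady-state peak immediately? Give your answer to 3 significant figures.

Accumulation ratio R = 1 / (1 − e^(−kτ)) = 1 / (1 − e^(−0.01520×23.0)) = 1 / (1 − 0.7050) = 3.389
Loading dose = maintenance dose × R = 503 × 3.389 ≈ 1700 mg

1700 mg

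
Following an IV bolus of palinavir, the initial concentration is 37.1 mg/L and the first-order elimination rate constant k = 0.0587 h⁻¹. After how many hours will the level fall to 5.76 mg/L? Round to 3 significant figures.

31.7 hours

C(t) = C₀ e^(−kt)  ⇒  t = ln(C₀/C) / k
t = ln(37.1/5.76) / 0.05870 = 1.863 / 0.05870 ≈ 31.7 hours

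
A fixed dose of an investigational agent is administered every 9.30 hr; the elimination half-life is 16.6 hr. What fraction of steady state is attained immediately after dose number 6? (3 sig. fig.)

k = ln 2 / 16.6 = 0.04176 hr⁻¹
f_n = 1 − e^(−nkτ) = 1 − e^(−6 × 0.04176 × 9.30) = 1 − e^(−2.330) = 1 − 0.09730 ≈ 0.903

0.903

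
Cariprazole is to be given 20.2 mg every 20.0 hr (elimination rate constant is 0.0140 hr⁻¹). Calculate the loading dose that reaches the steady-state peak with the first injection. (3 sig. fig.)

82.7 mg

Accumulation ratio R = 1 / (1 − e^(−kτ)) = 1 / (1 − e^(−0.01400×20.0)) = 1 / (1 − 0.7558) = 4.095
Loading dose = maintenance dose × R = 20.2 × 4.095 ≈ 82.7 mg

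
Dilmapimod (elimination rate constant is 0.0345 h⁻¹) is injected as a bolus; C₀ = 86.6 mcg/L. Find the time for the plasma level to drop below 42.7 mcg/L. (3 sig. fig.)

C(t) = C₀ e^(−kt)  ⇒  t = ln(C₀/C) / k
t = ln(86.6/42.7) / 0.03450 = 0.7071 / 0.03450 ≈ 20.5 hours

20.5 hours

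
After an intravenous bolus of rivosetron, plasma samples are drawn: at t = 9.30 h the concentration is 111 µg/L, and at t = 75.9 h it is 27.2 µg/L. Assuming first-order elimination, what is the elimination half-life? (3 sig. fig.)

k = ln(C₁/C₂) / (t₂ − t₁) = ln(111/27.2) / (75.9 − 9.30)
  = 1.406 / 66.60 = 0.02112 h⁻¹
t½ = ln 2 / k = ln 2 / 0.02112 ≈ 32.8 hours

32.8 hours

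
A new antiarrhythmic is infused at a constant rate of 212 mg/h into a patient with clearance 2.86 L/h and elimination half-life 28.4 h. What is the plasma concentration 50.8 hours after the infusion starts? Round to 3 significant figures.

52.7 mg/L

Css = rate / CL = 212 / 2.86 = 74.13 mg/L
k = ln 2 / 28.4 = 0.02441 h⁻¹
C(t) = Css (1 − e^(−kt)) = 74.13 × (1 − e^(−1.240)) = 74.13 × 0.7106 ≈ 52.7 mg/L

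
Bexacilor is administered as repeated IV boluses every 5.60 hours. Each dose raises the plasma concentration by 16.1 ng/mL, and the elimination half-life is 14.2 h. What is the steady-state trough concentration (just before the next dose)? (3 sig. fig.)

51.2 ng/mL

k = ln 2 / 14.2 = 0.04881 h⁻¹
Fraction remaining after one interval: e^(−kτ) = e^(−0.04881 × 5.60) = 0.7608
R = 1 / (1 − 0.7608) = 4.181
Css,max = 16.1 × 4.181 = 67.31 ng/mL
Css,min = Css,max × e^(−kτ) = 67.31 × 0.7608 ≈ 51.2 ng/mL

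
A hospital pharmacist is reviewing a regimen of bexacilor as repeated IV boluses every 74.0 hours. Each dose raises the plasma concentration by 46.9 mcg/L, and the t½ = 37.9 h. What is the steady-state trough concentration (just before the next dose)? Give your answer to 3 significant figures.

16.3 mcg/L

k = ln 2 / 37.9 = 0.01829 h⁻¹
Fraction remaining after one interval: e^(−kτ) = e^(−0.01829 × 74.0) = 0.2584
R = 1 / (1 − 0.2584) = 1.348
Css,max = 46.9 × 1.348 = 63.24 mcg/L
Css,min = Css,max × e^(−kτ) = 63.24 × 0.2584 ≈ 16.3 mcg/L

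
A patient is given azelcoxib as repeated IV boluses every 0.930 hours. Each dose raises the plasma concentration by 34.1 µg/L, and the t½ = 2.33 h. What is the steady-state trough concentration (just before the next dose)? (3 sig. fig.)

107 µg/L

k = ln 2 / 2.33 = 0.2975 h⁻¹
Fraction remaining after one interval: e^(−kτ) = e^(−0.2975 × 0.930) = 0.7583
R = 1 / (1 − 0.7583) = 4.138
Css,max = 34.1 × 4.138 = 141.1 µg/L
Css,min = Css,max × e^(−kτ) = 141.1 × 0.7583 ≈ 107 µg/L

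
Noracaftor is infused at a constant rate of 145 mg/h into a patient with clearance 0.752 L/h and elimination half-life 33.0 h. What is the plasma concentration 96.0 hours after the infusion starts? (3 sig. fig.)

Css = rate / CL = 145 / 0.752 = 192.8 mg/L
k = ln 2 / 33.0 = 0.02100 h⁻¹
C(t) = Css (1 − e^(−kt)) = 192.8 × (1 − e^(−2.016)) = 192.8 × 0.8669 ≈ 167 mg/L

167 mg/L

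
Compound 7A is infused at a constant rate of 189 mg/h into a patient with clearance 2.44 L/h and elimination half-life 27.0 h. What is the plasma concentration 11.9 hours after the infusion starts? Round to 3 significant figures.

20.4 mg/L

Css = rate / CL = 189 / 2.44 = 77.46 mg/L
k = ln 2 / 27.0 = 0.02567 h⁻¹
C(t) = Css (1 − e^(−kt)) = 77.46 × (1 − e^(−0.3055)) = 77.46 × 0.2632 ≈ 20.4 mg/L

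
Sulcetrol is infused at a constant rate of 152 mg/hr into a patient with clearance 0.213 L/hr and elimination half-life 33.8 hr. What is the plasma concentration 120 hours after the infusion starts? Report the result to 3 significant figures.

653 mg/L

Css = rate / CL = 152 / 0.213 = 713.6 mg/L
k = ln 2 / 33.8 = 0.02051 hr⁻¹
C(t) = Css (1 − e^(−kt)) = 713.6 × (1 − e^(−2.461)) = 713.6 × 0.9146 ≈ 653 mg/L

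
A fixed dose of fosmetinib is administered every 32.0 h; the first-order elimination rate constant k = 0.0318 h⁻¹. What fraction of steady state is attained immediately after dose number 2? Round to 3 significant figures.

0.869

f_n = 1 − e^(−nkτ) = 1 − e^(−2 × 0.03180 × 32.0) = 1 − e^(−2.035) = 1 − 0.1307 ≈ 0.869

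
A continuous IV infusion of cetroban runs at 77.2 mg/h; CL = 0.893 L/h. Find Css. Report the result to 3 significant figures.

86.5 µg/mL

Css = infusion rate / CL = 77.2 / 0.893 ≈ 86.5 µg/mL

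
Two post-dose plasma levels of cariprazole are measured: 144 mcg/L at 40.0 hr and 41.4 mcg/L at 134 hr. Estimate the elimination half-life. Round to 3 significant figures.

k = ln(C₁/C₂) / (t₂ − t₁) = ln(144/41.4) / (134 − 40.0)
  = 1.247 / 94.00 = 0.01326 hr⁻¹
t½ = ln 2 / k = ln 2 / 0.01326 ≈ 52.3 hours

52.3 hours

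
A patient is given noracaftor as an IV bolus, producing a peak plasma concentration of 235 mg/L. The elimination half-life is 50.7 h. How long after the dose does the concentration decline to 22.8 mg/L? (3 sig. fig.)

171 hours

k = ln 2 / 50.7 = 0.01367 h⁻¹
C(t) = C₀ e^(−kt)  ⇒  t = ln(C₀/C) / k
t = ln(235/22.8) / 0.01367 = 2.333 / 0.01367 ≈ 171 hours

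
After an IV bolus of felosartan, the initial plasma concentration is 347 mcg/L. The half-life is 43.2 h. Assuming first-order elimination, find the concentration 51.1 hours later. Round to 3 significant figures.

153 mcg/L

k = ln 2 / 43.2 = 0.01605 h⁻¹
51.1 h is 1.183 half-lives, so C = 347 × (1/2)^1.183 = 347 × 0.4405 ≈ 153 mcg/L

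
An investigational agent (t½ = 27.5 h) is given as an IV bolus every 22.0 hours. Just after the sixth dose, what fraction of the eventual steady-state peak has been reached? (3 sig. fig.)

k = ln 2 / 27.5 = 0.02521 h⁻¹
f_n = 1 − e^(−nkτ) = 1 − e^(−6 × 0.02521 × 22.0) = 1 − e^(−3.327) = 1 − 0.03590 ≈ 0.964

0.964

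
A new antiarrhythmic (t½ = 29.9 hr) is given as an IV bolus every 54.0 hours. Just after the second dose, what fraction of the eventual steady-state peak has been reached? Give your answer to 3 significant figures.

0.918

k = ln 2 / 29.9 = 0.02318 hr⁻¹
f_n = 1 − e^(−nkτ) = 1 − e^(−2 × 0.02318 × 54.0) = 1 − e^(−2.504) = 1 − 0.08178 ≈ 0.918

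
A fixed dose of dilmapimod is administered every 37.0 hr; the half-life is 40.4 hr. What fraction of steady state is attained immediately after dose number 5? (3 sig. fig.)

0.958

k = ln 2 / 40.4 = 0.01716 hr⁻¹
f_n = 1 − e^(−nkτ) = 1 − e^(−5 × 0.01716 × 37.0) = 1 − e^(−3.174) = 1 − 0.04183 ≈ 0.958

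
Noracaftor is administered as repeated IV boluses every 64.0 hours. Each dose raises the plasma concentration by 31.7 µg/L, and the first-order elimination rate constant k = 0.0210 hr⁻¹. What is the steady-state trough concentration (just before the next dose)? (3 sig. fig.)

11.2 µg/L

Fraction remaining after one interval: e^(−kτ) = e^(−0.02100 × 64.0) = 0.2608
R = 1 / (1 − 0.2608) = 1.353
Css,max = 31.7 × 1.353 = 42.88 µg/L
Css,min = Css,max × e^(−kτ) = 42.88 × 0.2608 ≈ 11.2 µg/L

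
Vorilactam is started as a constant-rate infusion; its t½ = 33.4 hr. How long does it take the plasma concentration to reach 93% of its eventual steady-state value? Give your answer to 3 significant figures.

k = ln 2 / 33.4 = 0.02075 hr⁻¹
f = 1 − e^(−kt)  ⇒  t = −ln(1 − f) / k
t = −ln(1 − 0.93) / 0.02075 = 2.659 / 0.02075 ≈ 128 hours

128 hours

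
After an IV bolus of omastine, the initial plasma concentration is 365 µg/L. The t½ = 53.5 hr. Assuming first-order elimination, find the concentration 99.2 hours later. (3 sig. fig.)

k = ln 2 / 53.5 = 0.01296 hr⁻¹
C(t) = C₀ e^(−kt) = 365 × e^(−0.01296 × 99.2) = 365 × e^(−1.285) = 365 × 0.2766 ≈ 101 µg/L

101 µg/L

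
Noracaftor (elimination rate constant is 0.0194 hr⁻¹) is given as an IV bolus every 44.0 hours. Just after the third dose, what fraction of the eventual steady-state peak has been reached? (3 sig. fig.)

0.923

f_n = 1 − e^(−nkτ) = 1 − e^(−3 × 0.01940 × 44.0) = 1 − e^(−2.561) = 1 − 0.07724 ≈ 0.923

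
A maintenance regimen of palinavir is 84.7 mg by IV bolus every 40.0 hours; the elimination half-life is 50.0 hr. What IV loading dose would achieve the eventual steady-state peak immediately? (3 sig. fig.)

k = ln 2 / 50.0 = 0.01386 hr⁻¹
Accumulation ratio R = 1 / (1 − e^(−kτ)) = 1 / (1 − e^(−0.01386×40.0)) = 1 / (1 − 0.5743) = 2.349
Loading dose = maintenance dose × R = 84.7 × 2.349 ≈ 199 mg

199 mg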